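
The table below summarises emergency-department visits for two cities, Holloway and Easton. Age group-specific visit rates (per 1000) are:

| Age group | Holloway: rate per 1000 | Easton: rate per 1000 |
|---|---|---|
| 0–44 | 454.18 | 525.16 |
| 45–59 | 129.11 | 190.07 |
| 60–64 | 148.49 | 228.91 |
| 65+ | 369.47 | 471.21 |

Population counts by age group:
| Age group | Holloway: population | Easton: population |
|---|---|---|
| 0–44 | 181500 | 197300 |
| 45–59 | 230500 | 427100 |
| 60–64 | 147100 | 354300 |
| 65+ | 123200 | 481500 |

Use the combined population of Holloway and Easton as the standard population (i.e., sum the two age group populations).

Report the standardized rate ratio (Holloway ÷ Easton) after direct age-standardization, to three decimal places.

Combined standard total = 2142500; weights = 0.1768, 0.3069, 0.2340, 0.2822.
Holloway: 0.1768×454.18 + 0.3069×129.11 + 0.2340×148.49 + 0.2822×369.47 = 258.9580 per 1000.
Easton: 0.1768×525.16 + 0.3069×190.07 + 0.2340×228.91 + 0.2822×471.21 = 337.7535 per 1000.
Ratio = 258.9580 ÷ 337.7535 = 0.76671.

0.767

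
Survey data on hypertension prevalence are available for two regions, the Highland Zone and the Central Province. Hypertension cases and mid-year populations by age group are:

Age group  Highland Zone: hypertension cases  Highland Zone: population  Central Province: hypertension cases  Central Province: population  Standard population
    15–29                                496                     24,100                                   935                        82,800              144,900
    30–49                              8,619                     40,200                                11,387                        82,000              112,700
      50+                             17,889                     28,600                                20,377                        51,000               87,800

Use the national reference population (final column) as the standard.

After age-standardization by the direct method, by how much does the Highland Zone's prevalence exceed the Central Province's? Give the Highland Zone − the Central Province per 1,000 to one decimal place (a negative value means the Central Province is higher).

86.0

Age-specific rates per 1,000 for the Highland Zone: 20.581, 214.403, 625.490.
For the Central Province: 11.292, 138.866, 399.549.
Standard total = 345,400; weights = 0.4195, 0.3263, 0.2542.
The Highland Zone: 0.4195×20.581 + 0.3263×214.403 + 0.2542×625.490 = 237.5894 per 1,000.
The Central Province: 0.4195×11.292 + 0.3263×138.866 + 0.2542×399.549 = 151.6121 per 1,000.
Difference = 237.5894 − 151.6121 = 85.9772.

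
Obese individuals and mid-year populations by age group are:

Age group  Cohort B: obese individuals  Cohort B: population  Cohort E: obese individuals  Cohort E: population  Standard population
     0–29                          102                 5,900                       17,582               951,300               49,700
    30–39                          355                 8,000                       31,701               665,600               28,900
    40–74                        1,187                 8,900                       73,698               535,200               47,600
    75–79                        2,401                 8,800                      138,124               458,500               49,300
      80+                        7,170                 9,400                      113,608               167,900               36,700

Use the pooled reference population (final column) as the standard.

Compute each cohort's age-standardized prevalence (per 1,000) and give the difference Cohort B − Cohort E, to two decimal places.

6.60

Age-specific rates per 1,000 for Cohort B: 17.288, 44.375, 133.371, 272.841, 762.766.
For Cohort E: 18.482, 47.628, 137.702, 301.252, 676.641.
Standard total = 212,200; weights = 0.2342, 0.1362, 0.2243, 0.2323, 0.1730.
Cohort B: 0.2342×17.288 + 0.1362×44.375 + 0.2243×133.371 + 0.2323×272.841 + 0.1730×762.766 = 235.3189 per 1,000.
Cohort E: 0.2342×18.482 + 0.1362×47.628 + 0.2243×137.702 + 0.2323×301.252 + 0.1730×676.641 = 228.7184 per 1,000.
Difference = 235.3189 − 228.7184 = 6.6005.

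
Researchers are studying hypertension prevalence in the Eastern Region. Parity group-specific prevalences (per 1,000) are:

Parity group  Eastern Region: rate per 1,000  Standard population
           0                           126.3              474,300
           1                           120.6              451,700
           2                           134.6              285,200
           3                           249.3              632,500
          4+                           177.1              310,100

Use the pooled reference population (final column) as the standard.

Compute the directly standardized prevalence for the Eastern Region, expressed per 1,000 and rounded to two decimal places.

169.64

Standard total = 2,153,800; weights = 0.2202, 0.2097, 0.1324, 0.2937, 0.1440.
Standardized rate: 0.2202×126.3 + 0.2097×120.6 + 0.1324×134.6 + 0.2937×249.3 + 0.1440×177.1 = 169.6388 per 1,000.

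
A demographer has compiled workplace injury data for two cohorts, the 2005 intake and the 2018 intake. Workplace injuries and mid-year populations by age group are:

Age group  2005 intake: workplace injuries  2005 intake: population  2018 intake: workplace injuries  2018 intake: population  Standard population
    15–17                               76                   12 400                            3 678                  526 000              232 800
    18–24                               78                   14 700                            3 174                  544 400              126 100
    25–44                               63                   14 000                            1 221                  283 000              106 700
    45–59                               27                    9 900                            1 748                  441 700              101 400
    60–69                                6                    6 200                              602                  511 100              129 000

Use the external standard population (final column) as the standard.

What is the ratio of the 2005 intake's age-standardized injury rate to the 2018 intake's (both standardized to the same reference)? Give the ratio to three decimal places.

0.882

Age-specific rates per 10 000 for the 2005 intake: 61.29, 53.06, 45.00, 27.27, 9.68.
For the 2018 intake: 69.92, 58.30, 43.14, 39.57, 11.78.
Standard total = 696 000; weights = 0.3345, 0.1812, 0.1533, 0.1457, 0.1853.
The 2005 intake: 0.3345×61.29 + 0.1812×53.06 + 0.1533×45.00 + 0.1457×27.27 + 0.1853×9.68 = 42.7798 per 10 000.
The 2018 intake: 0.3345×69.92 + 0.1812×58.30 + 0.1533×43.14 + 0.1457×39.57 + 0.1853×11.78 = 48.5145 per 10 000.
Ratio = 42.7798 ÷ 48.5145 = 0.88179.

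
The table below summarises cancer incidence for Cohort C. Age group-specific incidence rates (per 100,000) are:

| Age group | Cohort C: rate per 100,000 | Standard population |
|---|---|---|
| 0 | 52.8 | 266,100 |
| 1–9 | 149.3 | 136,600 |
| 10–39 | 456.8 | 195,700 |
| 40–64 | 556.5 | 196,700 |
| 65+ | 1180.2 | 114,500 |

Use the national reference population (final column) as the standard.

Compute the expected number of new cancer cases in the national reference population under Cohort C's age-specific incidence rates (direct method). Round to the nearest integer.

3684

Expected new cancer cases = Σ (standard pop × age-specific rate ÷ 100,000)
= 266,100×52.8/100,000 + 136,600×149.3/100,000 + 195,700×456.8/100,000 + 196,700×556.5/100,000 + 114,500×1180.2/100,000
= 140.50 + 203.94 + 893.96 + 1094.64 + 1351.33 = 3684.37.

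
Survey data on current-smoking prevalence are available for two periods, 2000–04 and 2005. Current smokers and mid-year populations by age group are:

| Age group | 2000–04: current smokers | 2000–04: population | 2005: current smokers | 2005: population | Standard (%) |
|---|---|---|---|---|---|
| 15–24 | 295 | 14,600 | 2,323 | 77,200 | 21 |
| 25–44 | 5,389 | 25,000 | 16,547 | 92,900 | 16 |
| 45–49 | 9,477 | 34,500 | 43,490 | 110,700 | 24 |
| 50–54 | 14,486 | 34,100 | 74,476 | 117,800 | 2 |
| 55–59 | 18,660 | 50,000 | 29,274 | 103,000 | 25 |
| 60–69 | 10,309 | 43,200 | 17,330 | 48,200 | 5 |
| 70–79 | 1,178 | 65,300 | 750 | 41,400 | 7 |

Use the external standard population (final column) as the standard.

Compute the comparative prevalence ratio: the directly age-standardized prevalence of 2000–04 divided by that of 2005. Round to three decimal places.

Age-specific rates per 1,000 for 2000–04: 20.205, 215.560, 274.696, 424.809, 373.200, 238.634, 18.040.
For 2005: 30.091, 178.116, 392.864, 632.224, 284.214, 359.544, 18.116.
Standard weights: 0.21, 0.16, 0.24, 0.02, 0.25, 0.05, 0.07.
2000–04: 0.2100×20.205 + 0.1600×215.560 + 0.2400×274.696 + 0.0200×424.809 + 0.2500×373.200 + 0.0500×238.634 + 0.0700×18.040 = 219.6504 per 1,000.
2005: 0.2100×30.091 + 0.1600×178.116 + 0.2400×392.864 + 0.0200×632.224 + 0.2500×284.214 + 0.0500×359.544 + 0.0700×18.116 = 232.0481 per 1,000.
Ratio = 219.6504 ÷ 232.0481 = 0.94657.

0.947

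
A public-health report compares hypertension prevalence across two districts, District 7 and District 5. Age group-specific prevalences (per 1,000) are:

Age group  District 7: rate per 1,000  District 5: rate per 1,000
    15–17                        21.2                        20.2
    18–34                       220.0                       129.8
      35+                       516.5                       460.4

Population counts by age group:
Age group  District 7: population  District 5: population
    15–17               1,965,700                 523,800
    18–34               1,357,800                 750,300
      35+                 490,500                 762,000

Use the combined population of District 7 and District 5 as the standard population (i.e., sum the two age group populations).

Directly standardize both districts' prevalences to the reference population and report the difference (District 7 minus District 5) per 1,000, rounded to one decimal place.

44.9

Combined standard total = 5,850,100; weights = 0.4255, 0.3604, 0.2141.
District 7: 0.4255×21.2 + 0.3604×220.0 + 0.2141×516.5 = 198.8813 per 1,000.
District 5: 0.4255×20.2 + 0.3604×129.8 + 0.2141×460.4 = 153.9410 per 1,000.
Difference = 198.8813 − 153.9410 = 44.9403.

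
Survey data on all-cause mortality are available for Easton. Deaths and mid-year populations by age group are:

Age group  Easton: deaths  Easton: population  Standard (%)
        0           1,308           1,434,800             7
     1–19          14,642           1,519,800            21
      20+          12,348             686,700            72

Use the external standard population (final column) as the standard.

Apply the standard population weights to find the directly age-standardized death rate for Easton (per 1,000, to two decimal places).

Age-specific rates per 1,000 for Easton: 0.912, 9.634, 17.982.
Standard weights: 0.07, 0.21, 0.72.
Standardized rate: 0.0700×0.912 + 0.2100×9.634 + 0.7200×17.982 = 15.0338 per 1,000.

15.03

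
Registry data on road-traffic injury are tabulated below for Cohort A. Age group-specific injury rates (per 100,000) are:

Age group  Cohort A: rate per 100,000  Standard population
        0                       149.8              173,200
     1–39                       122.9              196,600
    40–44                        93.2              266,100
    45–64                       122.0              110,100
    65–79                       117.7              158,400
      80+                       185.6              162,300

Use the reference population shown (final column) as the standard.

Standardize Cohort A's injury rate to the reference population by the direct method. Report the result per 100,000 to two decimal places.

128.53

Standard total = 1,066,700; weights = 0.1624, 0.1843, 0.2495, 0.1032, 0.1485, 0.1522.
Standardized rate: 0.1624×149.8 + 0.1843×122.9 + 0.2495×93.2 + 0.1032×122.0 + 0.1485×117.7 + 0.1522×185.6 = 128.5336 per 100,000.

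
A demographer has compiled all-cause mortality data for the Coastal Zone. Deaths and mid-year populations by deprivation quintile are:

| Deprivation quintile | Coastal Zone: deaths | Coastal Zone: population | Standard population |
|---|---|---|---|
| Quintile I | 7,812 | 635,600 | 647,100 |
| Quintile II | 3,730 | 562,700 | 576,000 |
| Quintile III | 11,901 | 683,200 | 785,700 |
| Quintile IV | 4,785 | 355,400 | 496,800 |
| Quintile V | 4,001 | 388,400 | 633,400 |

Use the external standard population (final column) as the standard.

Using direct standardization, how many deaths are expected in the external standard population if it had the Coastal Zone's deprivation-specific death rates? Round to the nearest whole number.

Deprivation-specific rates per 1,000 for the Coastal Zone: 12.291, 6.629, 17.419, 13.464, 10.301.
Expected deaths = Σ (standard pop × deprivation-specific rate ÷ 1,000)
= 647,100×12.291/1,000 + 576,000×6.629/1,000 + 785,700×17.419/1,000 + 496,800×13.464/1,000 + 633,400×10.301/1,000
= 7953.34 + 3818.16 + 13686.50 + 6688.77 + 6524.80 = 38671.57.

38672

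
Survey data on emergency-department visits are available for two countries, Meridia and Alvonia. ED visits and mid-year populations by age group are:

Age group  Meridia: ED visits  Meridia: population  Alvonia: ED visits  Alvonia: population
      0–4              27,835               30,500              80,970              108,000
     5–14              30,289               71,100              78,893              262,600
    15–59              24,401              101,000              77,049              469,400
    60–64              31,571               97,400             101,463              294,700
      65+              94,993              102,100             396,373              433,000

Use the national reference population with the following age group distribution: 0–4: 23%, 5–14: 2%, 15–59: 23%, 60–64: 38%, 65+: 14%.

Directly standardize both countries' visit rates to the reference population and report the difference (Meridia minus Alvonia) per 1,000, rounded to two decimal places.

Age-specific rates per 1,000 for Meridia: 912.623, 426.006, 241.594, 324.138, 930.392.
For Alvonia: 749.722, 300.430, 164.144, 344.293, 915.411.
Standard weights: 0.23, 0.02, 0.23, 0.38, 0.14.
Meridia: 0.2300×912.623 + 0.0200×426.006 + 0.2300×241.594 + 0.3800×324.138 + 0.1400×930.392 = 527.4172 per 1,000.
Alvonia: 0.2300×749.722 + 0.0200×300.430 + 0.2300×164.144 + 0.3800×344.293 + 0.1400×915.411 = 475.1864 per 1,000.
Difference = 527.4172 − 475.1864 = 52.2307.

52.23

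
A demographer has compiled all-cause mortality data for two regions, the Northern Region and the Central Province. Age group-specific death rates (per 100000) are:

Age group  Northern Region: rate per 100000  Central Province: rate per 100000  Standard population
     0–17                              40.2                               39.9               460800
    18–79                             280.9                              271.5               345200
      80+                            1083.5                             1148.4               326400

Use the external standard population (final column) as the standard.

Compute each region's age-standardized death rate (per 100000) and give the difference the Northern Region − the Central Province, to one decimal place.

Standard total = 1132400; weights = 0.4069, 0.3048, 0.2882.
The Northern Region: 0.4069×40.2 + 0.3048×280.9 + 0.2882×1083.5 = 414.2929 per 100000.
The Central Province: 0.4069×39.9 + 0.3048×271.5 + 0.2882×1148.4 = 430.0119 per 100000.
Difference = 414.2929 − 430.0119 = -15.7190.

-15.7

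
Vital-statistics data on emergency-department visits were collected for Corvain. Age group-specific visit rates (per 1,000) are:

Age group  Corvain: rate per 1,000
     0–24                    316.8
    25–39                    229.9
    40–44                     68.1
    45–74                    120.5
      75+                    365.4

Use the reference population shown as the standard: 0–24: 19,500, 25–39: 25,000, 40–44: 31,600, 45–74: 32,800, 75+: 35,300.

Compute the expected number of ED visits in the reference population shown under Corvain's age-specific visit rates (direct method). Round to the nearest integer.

Expected ED visits = Σ (standard pop × age-specific rate ÷ 1,000)
= 19,500×316.8/1,000 + 25,000×229.9/1,000 + 31,600×68.1/1,000 + 32,800×120.5/1,000 + 35,300×365.4/1,000
= 6177.60 + 5747.50 + 2151.96 + 3952.40 + 12898.62 = 30928.08.

30928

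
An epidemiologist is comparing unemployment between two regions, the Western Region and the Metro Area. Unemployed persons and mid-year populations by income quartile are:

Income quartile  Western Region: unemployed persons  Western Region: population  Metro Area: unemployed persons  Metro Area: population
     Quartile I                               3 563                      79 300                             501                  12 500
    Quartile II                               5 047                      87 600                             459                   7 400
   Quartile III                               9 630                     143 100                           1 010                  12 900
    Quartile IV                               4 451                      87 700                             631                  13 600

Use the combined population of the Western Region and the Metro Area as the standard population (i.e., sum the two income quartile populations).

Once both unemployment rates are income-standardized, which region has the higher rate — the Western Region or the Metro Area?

Metro Area

Income-specific rates per 1 000 for the Western Region: 44.931, 57.614, 67.296, 50.753.
For the Metro Area: 40.080, 62.027, 78.295, 46.397.
Combined standard total = 444 100; weights = 0.2067, 0.2139, 0.3513, 0.2281.
The Western Region: 0.2067×44.931 + 0.2139×57.614 + 0.3513×67.296 + 0.2281×50.753 = 56.8280 per 1 000.
The Metro Area: 0.2067×40.080 + 0.2139×62.027 + 0.3513×78.295 + 0.2281×46.397 = 59.6395 per 1 000.
The crude rates (57.06 vs 56.06) would put the Western Region higher, but that reflects its income composition; once standardized to a common income structure, the Metro Area has the higher underlying rate.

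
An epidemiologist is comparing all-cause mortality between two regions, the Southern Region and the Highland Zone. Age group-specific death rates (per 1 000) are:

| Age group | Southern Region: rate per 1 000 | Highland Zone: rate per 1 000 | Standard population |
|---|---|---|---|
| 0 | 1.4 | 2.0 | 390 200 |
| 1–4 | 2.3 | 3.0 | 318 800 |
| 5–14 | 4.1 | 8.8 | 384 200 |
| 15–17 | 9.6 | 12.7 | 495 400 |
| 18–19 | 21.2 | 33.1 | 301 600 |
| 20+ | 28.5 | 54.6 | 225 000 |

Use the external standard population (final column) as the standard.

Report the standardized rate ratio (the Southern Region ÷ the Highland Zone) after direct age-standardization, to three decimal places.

Standard total = 2 115 200; weights = 0.1845, 0.1507, 0.1816, 0.2342, 0.1426, 0.1064.
The Southern Region: 0.1845×1.4 + 0.1507×2.3 + 0.1816×4.1 + 0.2342×9.6 + 0.1426×21.2 + 0.1064×28.5 = 9.6525 per 1 000.
The Highland Zone: 0.1845×2.0 + 0.1507×3.0 + 0.1816×8.8 + 0.2342×12.7 + 0.1426×33.1 + 0.1064×54.6 = 15.9216 per 1 000.
Ratio = 9.6525 ÷ 15.9216 = 0.60625.

0.606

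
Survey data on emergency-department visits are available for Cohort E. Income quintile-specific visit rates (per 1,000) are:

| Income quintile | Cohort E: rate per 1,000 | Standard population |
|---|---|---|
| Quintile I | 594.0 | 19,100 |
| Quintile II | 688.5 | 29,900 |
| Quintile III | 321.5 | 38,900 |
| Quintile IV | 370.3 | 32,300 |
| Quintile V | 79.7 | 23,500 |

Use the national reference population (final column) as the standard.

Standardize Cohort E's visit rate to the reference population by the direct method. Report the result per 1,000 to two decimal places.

Standard total = 143,700; weights = 0.1329, 0.2081, 0.2707, 0.2248, 0.1635.
Standardized rate: 0.1329×594.0 + 0.2081×688.5 + 0.2707×321.5 + 0.2248×370.3 + 0.1635×79.7 = 405.5083 per 1,000.

405.51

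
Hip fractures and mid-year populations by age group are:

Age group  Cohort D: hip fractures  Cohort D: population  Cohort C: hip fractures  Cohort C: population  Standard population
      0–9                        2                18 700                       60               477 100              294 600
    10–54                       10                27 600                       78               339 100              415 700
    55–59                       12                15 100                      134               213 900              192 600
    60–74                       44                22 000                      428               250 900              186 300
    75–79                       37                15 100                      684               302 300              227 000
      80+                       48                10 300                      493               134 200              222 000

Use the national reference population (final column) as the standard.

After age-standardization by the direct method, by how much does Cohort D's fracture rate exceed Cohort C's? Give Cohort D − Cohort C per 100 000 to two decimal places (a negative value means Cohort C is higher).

25.89

Age-specific rates per 100 000 for Cohort D: 10.70, 36.23, 79.47, 200.00, 245.03, 466.02.
For Cohort C: 12.58, 23.00, 62.65, 170.59, 226.27, 367.36.
Standard total = 1 538 200; weights = 0.1915, 0.2703, 0.1252, 0.1211, 0.1476, 0.1443.
Cohort D: 0.1915×10.70 + 0.2703×36.23 + 0.1252×79.47 + 0.1211×200.00 + 0.1476×245.03 + 0.1443×466.02 = 149.4326 per 100 000.
Cohort C: 0.1915×12.58 + 0.2703×23.00 + 0.1252×62.65 + 0.1211×170.59 + 0.1476×226.27 + 0.1443×367.36 = 123.5400 per 100 000.
Difference = 149.4326 − 123.5400 = 25.8926.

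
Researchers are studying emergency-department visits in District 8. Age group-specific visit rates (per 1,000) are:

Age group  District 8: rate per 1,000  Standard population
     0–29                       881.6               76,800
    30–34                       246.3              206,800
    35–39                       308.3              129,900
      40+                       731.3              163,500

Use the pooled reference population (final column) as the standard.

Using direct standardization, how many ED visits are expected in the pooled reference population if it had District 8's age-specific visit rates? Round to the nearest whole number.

278257

Expected ED visits = Σ (standard pop × age-specific rate ÷ 1,000)
= 76,800×881.6/1,000 + 206,800×246.3/1,000 + 129,900×308.3/1,000 + 163,500×731.3/1,000
= 67706.88 + 50934.84 + 40048.17 + 119567.55 = 278257.44.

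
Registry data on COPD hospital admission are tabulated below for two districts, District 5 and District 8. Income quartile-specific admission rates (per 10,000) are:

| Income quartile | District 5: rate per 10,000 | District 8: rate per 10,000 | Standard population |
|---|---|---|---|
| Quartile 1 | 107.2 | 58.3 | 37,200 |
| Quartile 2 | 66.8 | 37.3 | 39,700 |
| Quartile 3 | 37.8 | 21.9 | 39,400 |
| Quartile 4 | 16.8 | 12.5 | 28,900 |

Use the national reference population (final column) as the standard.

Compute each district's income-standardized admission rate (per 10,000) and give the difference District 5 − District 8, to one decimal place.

25.8

Standard total = 145,200; weights = 0.2562, 0.2734, 0.2713, 0.1990.
District 5: 0.2562×107.2 + 0.2734×66.8 + 0.2713×37.8 + 0.1990×16.8 = 59.3295 per 10,000.
District 8: 0.2562×58.3 + 0.2734×37.3 + 0.2713×21.9 + 0.1990×12.5 = 33.5653 per 10,000.
Difference = 59.3295 − 33.5653 = 25.7642.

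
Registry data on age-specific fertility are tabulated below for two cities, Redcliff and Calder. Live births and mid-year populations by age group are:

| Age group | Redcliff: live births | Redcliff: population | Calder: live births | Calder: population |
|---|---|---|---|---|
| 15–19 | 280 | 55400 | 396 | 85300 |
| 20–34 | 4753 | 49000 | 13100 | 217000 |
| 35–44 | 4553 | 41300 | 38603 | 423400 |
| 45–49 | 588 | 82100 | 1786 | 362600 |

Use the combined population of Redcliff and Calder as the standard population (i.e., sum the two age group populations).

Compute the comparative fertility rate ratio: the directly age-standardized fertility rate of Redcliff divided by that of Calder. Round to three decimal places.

Age-specific rates per 1000 for Redcliff: 5.054, 97.000, 110.242, 7.162.
For Calder: 4.642, 60.369, 91.174, 4.926.
Combined standard total = 1316100; weights = 0.1069, 0.2021, 0.3531, 0.3379.
Redcliff: 0.1069×5.054 + 0.2021×97.000 + 0.3531×110.242 + 0.3379×7.162 = 61.4904 per 1000.
Calder: 0.1069×4.642 + 0.2021×60.369 + 0.3531×91.174 + 0.3379×4.926 = 46.5543 per 1000.
Ratio = 61.4904 ÷ 46.5543 = 1.32083.

1.321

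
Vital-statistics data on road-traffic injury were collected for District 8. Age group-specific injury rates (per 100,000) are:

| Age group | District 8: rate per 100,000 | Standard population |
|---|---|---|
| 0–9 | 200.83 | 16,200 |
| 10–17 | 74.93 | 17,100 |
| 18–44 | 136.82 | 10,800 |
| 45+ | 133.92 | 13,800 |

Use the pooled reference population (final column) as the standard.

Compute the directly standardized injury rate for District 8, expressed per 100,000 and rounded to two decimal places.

Standard total = 57,900; weights = 0.2798, 0.2953, 0.1865, 0.2383.
Standardized rate: 0.2798×200.83 + 0.2953×74.93 + 0.1865×136.82 + 0.2383×133.92 = 135.7599 per 100,000.

135.76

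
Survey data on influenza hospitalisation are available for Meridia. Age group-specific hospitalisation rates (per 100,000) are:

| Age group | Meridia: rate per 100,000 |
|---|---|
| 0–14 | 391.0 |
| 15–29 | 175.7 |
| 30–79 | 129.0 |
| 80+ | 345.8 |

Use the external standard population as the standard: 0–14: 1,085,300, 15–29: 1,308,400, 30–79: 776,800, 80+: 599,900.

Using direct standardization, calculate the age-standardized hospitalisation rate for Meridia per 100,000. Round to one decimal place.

Standard total = 3,770,400; weights = 0.2878, 0.3470, 0.2060, 0.1591.
Standardized rate: 0.2878×391.0 + 0.3470×175.7 + 0.2060×129.0 + 0.1591×345.8 = 255.1164 per 100,000.

255.1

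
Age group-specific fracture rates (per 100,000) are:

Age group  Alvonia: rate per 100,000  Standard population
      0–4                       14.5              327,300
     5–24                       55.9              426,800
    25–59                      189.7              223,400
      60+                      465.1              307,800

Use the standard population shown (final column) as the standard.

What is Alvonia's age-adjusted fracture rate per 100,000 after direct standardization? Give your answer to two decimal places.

166.61

Standard total = 1,285,300; weights = 0.2546, 0.3321, 0.1738, 0.2395.
Standardized rate: 0.2546×14.5 + 0.3321×55.9 + 0.1738×189.7 + 0.2395×465.1 = 166.6076 per 100,000.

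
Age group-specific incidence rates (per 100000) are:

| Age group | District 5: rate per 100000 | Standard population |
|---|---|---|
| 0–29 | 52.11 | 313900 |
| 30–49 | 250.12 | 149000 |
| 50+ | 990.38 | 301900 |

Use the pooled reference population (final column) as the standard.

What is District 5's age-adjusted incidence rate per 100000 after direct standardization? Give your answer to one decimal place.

Standard total = 764800; weights = 0.4104, 0.1948, 0.3947.
Standardized rate: 0.4104×52.11 + 0.1948×250.12 + 0.3947×990.38 = 461.0629 per 100000.

461.1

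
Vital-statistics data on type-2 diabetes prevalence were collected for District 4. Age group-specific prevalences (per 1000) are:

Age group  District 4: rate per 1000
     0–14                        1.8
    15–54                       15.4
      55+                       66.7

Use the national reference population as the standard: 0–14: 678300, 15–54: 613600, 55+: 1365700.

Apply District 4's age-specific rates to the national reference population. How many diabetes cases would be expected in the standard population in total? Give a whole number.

Expected diabetes cases = Σ (standard pop × age-specific rate ÷ 1000)
= 678300×1.8/1000 + 613600×15.4/1000 + 1365700×66.7/1000
= 1220.94 + 9449.44 + 91092.19 = 101762.57.

101763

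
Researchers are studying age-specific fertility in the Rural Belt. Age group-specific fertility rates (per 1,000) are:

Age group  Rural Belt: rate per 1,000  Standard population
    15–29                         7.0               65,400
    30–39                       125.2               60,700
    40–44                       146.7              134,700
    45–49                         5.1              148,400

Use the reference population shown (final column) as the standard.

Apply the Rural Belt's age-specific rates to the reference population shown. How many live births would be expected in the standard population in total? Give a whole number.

28575

Expected live births = Σ (standard pop × age-specific rate ÷ 1,000)
= 65,400×7.0/1,000 + 60,700×125.2/1,000 + 134,700×146.7/1,000 + 148,400×5.1/1,000
= 457.80 + 7599.64 + 19760.49 + 756.84 = 28574.77.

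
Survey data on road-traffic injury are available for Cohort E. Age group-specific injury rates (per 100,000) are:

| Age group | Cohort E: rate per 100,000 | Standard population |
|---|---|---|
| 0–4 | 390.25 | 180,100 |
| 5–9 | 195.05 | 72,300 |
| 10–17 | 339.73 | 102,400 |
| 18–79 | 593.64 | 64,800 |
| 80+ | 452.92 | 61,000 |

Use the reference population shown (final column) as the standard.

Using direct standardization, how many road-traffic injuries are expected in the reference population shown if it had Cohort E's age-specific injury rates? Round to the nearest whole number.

Expected road-traffic injuries = Σ (standard pop × age-specific rate ÷ 100,000)
= 180,100×390.25/100,000 + 72,300×195.05/100,000 + 102,400×339.73/100,000 + 64,800×593.64/100,000 + 61,000×452.92/100,000
= 702.84 + 141.02 + 347.88 + 384.68 + 276.28 = 1852.70.

1853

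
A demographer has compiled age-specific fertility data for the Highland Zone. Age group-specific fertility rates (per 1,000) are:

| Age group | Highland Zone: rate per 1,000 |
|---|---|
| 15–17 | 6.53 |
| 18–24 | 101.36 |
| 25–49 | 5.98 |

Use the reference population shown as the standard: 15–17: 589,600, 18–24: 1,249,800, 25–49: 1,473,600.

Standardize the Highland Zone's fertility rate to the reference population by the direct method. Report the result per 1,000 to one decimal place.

42.1

Standard total = 3,313,000; weights = 0.1780, 0.3772, 0.4448.
Standardized rate: 0.1780×6.53 + 0.3772×101.36 + 0.4448×5.98 = 42.0591 per 1,000.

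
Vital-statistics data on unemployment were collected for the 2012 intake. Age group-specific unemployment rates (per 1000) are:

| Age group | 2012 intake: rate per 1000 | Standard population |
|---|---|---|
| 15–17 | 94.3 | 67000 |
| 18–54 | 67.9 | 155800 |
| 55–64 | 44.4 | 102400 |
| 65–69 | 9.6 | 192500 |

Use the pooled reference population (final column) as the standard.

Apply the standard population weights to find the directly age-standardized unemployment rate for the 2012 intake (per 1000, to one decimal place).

Standard total = 517700; weights = 0.1294, 0.3009, 0.1978, 0.3718.
Standardized rate: 0.1294×94.3 + 0.3009×67.9 + 0.1978×44.4 + 0.3718×9.6 = 44.9903 per 1000.

45.0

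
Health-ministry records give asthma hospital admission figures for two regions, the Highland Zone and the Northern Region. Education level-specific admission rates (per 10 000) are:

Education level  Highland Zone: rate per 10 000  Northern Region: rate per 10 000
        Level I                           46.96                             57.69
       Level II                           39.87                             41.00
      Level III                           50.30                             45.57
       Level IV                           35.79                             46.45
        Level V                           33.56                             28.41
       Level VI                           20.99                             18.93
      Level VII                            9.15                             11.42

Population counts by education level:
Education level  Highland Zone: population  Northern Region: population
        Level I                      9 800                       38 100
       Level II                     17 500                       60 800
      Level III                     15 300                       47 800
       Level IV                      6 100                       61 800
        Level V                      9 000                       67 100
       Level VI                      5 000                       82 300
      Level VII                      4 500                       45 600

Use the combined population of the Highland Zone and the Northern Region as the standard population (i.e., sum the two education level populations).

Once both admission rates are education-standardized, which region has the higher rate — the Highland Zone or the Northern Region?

Northern Region

Combined standard total = 470 700; weights = 0.1018, 0.1663, 0.1341, 0.1443, 0.1617, 0.1855, 0.1064.
The Highland Zone: 0.1018×46.96 + 0.1663×39.87 + 0.1341×50.30 + 0.1443×35.79 + 0.1617×33.56 + 0.1855×20.99 + 0.1064×9.15 = 33.6096 per 10 000.
The Northern Region: 0.1018×57.69 + 0.1663×41.00 + 0.1341×45.57 + 0.1443×46.45 + 0.1617×28.41 + 0.1855×18.93 + 0.1064×11.42 = 34.8201 per 10 000.
The crude rates (38.60 vs 34.01) would put the Highland Zone higher, but that reflects its education composition; once standardized to a common education structure, the Northern Region has the higher underlying rate.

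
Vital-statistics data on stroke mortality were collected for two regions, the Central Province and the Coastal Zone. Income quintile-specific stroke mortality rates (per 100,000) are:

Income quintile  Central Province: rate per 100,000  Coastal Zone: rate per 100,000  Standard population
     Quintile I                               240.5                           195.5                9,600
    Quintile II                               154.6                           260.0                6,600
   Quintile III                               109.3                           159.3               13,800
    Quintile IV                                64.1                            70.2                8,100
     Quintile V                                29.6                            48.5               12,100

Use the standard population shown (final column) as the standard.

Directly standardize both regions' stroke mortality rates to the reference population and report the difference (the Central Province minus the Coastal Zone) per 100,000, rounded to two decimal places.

-24.54

Standard total = 50,200; weights = 0.1912, 0.1315, 0.2749, 0.1614, 0.2410.
The Central Province: 0.1912×240.5 + 0.1315×154.6 + 0.2749×109.3 + 0.1614×64.1 + 0.2410×29.6 = 113.8420 per 100,000.
The Coastal Zone: 0.1912×195.5 + 0.1315×260.0 + 0.2749×159.3 + 0.1614×70.2 + 0.2410×48.5 = 138.3787 per 100,000.
Difference = 113.8420 − 138.3787 = -24.5367.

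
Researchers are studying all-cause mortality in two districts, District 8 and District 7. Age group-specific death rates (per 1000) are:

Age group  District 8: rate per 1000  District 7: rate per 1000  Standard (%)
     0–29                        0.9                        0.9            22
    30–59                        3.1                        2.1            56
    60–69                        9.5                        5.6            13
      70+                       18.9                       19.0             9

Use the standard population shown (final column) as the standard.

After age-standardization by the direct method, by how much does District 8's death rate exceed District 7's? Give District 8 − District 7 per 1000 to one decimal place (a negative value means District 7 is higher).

Standard weights: 0.22, 0.56, 0.13, 0.09.
District 8: 0.2200×0.9 + 0.5600×3.1 + 0.1300×9.5 + 0.0900×18.9 = 4.8700 per 1000.
District 7: 0.2200×0.9 + 0.5600×2.1 + 0.1300×5.6 + 0.0900×19.0 = 3.8120 per 1000.
Difference = 4.8700 − 3.8120 = 1.0580.

1.1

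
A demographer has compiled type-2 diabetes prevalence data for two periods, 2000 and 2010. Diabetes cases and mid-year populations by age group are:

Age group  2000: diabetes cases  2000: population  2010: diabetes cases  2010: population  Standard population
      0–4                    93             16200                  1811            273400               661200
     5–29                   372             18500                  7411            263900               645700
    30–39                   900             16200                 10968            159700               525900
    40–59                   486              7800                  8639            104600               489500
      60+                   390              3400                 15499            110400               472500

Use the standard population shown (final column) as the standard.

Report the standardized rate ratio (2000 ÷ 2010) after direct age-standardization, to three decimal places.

0.790

Age-specific rates per 1000 for 2000: 5.741, 20.108, 55.556, 62.308, 114.706.
For 2010: 6.624, 28.083, 68.679, 82.591, 140.389.
Standard total = 2794800; weights = 0.2366, 0.2310, 0.1882, 0.1751, 0.1691.
2000: 0.2366×5.741 + 0.2310×20.108 + 0.1882×55.556 + 0.1751×62.308 + 0.1691×114.706 = 46.7634 per 1000.
2010: 0.2366×6.624 + 0.2310×28.083 + 0.1882×68.679 + 0.1751×82.591 + 0.1691×140.389 = 59.1789 per 1000.
Ratio = 46.7634 ÷ 59.1789 = 0.79020.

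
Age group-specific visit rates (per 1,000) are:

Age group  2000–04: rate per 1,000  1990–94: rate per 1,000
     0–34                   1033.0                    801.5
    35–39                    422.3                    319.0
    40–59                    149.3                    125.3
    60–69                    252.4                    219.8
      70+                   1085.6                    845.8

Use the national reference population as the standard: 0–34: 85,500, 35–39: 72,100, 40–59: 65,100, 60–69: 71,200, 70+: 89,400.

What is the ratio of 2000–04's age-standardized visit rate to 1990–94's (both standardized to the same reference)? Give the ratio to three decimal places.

Standard total = 383,300; weights = 0.2231, 0.1881, 0.1698, 0.1858, 0.2332.
2000–04: 0.2231×1033.0 + 0.1881×422.3 + 0.1698×149.3 + 0.1858×252.4 + 0.2332×1085.6 = 635.3047 per 1,000.
1990–94: 0.2231×801.5 + 0.1881×319.0 + 0.1698×125.3 + 0.1858×219.8 + 0.2332×845.8 = 498.1723 per 1,000.
Ratio = 635.3047 ÷ 498.1723 = 1.27527.

1.275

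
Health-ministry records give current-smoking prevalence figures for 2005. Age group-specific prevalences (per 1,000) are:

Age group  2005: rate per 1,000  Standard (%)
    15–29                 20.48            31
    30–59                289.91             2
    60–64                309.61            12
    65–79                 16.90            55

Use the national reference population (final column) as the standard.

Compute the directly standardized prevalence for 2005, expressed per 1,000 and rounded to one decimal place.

58.6

Standard weights: 0.31, 0.02, 0.12, 0.55.
Standardized rate: 0.3100×20.48 + 0.0200×289.91 + 0.1200×309.61 + 0.5500×16.90 = 58.5952 per 1,000.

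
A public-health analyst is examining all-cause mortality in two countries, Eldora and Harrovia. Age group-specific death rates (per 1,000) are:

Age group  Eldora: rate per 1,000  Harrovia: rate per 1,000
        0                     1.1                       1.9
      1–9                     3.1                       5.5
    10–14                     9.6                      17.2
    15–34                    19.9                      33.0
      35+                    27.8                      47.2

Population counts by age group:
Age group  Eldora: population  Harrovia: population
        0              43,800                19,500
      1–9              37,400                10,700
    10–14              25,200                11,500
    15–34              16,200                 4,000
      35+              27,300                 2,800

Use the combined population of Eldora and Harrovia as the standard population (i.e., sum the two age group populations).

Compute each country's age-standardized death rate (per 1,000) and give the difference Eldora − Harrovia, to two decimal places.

Combined standard total = 198,400; weights = 0.3191, 0.2424, 0.1850, 0.1018, 0.1517.
Eldora: 0.3191×1.1 + 0.2424×3.1 + 0.1850×9.6 + 0.1018×19.9 + 0.1517×27.8 = 9.1221 per 1,000.
Harrovia: 0.3191×1.9 + 0.2424×5.5 + 0.1850×17.2 + 0.1018×33.0 + 0.1517×47.2 = 15.6420 per 1,000.
Difference = 9.1221 − 15.6420 = -6.5200.

-6.52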